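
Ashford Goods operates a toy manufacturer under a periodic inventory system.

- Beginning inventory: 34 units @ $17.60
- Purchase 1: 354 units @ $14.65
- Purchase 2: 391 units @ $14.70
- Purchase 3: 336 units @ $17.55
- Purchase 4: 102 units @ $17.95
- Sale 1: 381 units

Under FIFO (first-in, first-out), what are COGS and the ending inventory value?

Sale 1 (381) [FIFO — oldest first]: 34 @ $17.60 + 347 @ $14.65 = $5,681.95
Ending inventory: 7 @ $14.65 + 391 @ $14.70 + 336 @ $17.55 + 102 @ $17.95 = $13,577.95

COGS = $5,681.95; ending inventory = $13,577.95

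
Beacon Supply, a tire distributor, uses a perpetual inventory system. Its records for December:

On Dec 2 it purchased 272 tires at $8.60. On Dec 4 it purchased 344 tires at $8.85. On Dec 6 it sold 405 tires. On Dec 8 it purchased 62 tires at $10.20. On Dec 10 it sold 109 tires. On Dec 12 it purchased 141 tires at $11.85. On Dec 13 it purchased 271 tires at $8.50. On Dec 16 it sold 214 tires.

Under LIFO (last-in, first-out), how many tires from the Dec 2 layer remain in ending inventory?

Dec 6, 405 sold [LIFO — newest first]: 344 @ $8.85 + 61 @ $8.60 = $3,569.00
Dec 10, 109 sold [LIFO — newest first]: 62 @ $10.20 + 47 @ $8.60 = $1,036.60
Dec 16, 214 sold [LIFO — newest first]: 214 @ $8.50 = $1,819.00
Total COGS = $3,569.00 + $1,036.60 + $1,819.00 = $6,424.60
Ending inventory: 164 @ $8.60 + 141 @ $11.85 + 57 @ $8.50 = $3,565.75
Check: goods available $9,990.35 = COGS $6,424.60 + ending $3,565.75

164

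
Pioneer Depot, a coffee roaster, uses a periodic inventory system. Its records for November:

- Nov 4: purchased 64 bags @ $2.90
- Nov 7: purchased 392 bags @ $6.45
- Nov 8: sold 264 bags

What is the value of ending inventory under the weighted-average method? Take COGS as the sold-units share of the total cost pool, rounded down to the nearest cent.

Nov 8, sell 264: 264/456 × $2,714.00 → $1,571.26
Ending inventory (cost pool remaining) = $1,142.74

Ending inventory = $1,142.74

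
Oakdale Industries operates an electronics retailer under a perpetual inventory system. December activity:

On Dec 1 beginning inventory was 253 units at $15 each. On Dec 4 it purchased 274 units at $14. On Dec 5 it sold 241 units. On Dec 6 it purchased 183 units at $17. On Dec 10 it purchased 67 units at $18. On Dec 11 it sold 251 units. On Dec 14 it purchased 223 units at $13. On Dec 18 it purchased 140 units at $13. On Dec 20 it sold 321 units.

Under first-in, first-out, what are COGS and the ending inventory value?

Dec 5, 241 sold [FIFO — oldest first]: 241 @ $15 = $3,615
Dec 11, 251 sold [FIFO — oldest first]: 12 @ $15 + 239 @ $14 = $3,526
Dec 20, 321 sold [FIFO — oldest first]: 35 @ $14 + 183 @ $17 + 67 @ $18 + 36 @ $13 = $5,275
Total COGS = $3,615 + $3,526 + $5,275 = $12,416
Ending inventory: 187 @ $13 + 140 @ $13 = $4,251

COGS = $12,416; ending inventory = $4,251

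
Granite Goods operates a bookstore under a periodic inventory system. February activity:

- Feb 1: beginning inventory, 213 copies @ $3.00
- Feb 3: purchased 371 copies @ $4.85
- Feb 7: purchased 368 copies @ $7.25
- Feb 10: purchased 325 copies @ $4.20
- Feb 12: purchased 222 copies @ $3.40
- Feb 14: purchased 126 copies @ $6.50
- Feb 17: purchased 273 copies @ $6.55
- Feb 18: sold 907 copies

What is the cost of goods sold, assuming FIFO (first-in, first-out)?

Feb 18, 907 sold [FIFO — oldest first]: 213 @ $3.00 + 371 @ $4.85 + 323 @ $7.25 = $4,780.10
Ending inventory: 45 @ $7.25 + 325 @ $4.20 + 222 @ $3.40 + 126 @ $6.50 + 273 @ $6.55 = $5,053.20

COGS = $4,780.10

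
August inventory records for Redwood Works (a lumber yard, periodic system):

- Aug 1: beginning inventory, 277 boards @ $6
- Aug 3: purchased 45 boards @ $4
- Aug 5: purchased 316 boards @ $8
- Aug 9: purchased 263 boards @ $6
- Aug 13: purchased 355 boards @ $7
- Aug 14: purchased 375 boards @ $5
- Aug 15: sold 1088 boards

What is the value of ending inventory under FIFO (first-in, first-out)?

Aug 15, 1088 sold [FIFO — oldest first]: 277 @ $6 + 45 @ $4 + 316 @ $8 + 263 @ $6 + 187 @ $7 = $7,257
Ending inventory: 168 @ $7 + 375 @ $5 = $3,051

Ending inventory = $3,051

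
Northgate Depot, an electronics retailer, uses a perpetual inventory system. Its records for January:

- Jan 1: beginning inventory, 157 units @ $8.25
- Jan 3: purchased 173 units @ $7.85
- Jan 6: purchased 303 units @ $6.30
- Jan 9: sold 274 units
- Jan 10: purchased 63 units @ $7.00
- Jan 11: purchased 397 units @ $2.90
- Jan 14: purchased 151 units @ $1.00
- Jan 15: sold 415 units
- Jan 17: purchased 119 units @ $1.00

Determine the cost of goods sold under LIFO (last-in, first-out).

COGS = $2,642.80

Jan 9, 274 sold [LIFO — newest first]: 274 @ $6.30 = $1,726.20
Jan 15, 415 sold [LIFO — newest first]: 151 @ $1.00 + 264 @ $2.90 = $916.60
Total COGS = $1,726.20 + $916.60 = $2,642.80
Ending inventory: 157 @ $8.25 + 173 @ $7.85 + 29 @ $6.30 + 63 @ $7.00 + 133 @ $2.90 + 119 @ $1.00 = $3,781.70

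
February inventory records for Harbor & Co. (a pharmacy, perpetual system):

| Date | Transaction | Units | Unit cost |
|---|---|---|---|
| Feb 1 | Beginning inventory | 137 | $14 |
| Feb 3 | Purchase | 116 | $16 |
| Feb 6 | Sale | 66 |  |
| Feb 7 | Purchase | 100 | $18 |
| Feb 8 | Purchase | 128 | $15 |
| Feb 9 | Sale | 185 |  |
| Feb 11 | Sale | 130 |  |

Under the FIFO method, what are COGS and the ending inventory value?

COGS = $5,994; ending inventory = $1,500

Feb 6, 66 sold [FIFO — oldest first]: 66 @ $14 = $924
Feb 9, 185 sold [FIFO — oldest first]: 71 @ $14 + 114 @ $16 = $2,818
Feb 11, 130 sold [FIFO — oldest first]: 2 @ $16 + 100 @ $18 + 28 @ $15 = $2,252
Total COGS = $924 + $2,818 + $2,252 = $5,994
Ending inventory: 100 @ $15 = $1,500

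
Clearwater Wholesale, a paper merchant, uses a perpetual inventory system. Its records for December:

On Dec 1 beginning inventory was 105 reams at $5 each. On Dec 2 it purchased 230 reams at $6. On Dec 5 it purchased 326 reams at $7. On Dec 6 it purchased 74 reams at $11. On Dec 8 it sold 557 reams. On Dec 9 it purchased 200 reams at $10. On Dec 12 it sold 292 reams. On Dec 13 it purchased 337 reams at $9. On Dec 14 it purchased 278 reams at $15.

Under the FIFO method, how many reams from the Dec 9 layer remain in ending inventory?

86

Dec 8, 557 sold [FIFO — oldest first]: 105 @ $5 + 230 @ $6 + 222 @ $7 = $3,459
Dec 12, 292 sold [FIFO — oldest first]: 104 @ $7 + 74 @ $11 + 114 @ $10 = $2,682
Total COGS = $3,459 + $2,682 = $6,141
Ending inventory: 86 @ $10 + 337 @ $9 + 278 @ $15 = $8,063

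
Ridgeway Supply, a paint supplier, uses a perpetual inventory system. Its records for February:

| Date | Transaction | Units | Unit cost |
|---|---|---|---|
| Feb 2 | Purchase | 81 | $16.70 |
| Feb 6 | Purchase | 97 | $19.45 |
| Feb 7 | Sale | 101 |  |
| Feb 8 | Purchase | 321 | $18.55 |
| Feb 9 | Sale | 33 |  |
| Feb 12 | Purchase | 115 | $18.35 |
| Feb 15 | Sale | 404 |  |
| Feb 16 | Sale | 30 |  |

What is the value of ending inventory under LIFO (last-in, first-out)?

Ending inventory = $768.20

Feb 7, 101 sold [LIFO — newest first]: 97 @ $19.45 + 4 @ $16.70 = $1,953.45
Feb 9, 33 sold [LIFO — newest first]: 33 @ $18.55 = $612.15
Feb 15, 404 sold [LIFO — newest first]: 115 @ $18.35 + 288 @ $18.55 + 1 @ $16.70 = $7,469.35
Feb 16, 30 sold [LIFO — newest first]: 30 @ $16.70 = $501.00
Total COGS = $1,953.45 + $612.15 + $7,469.35 + $501.00 = $10,535.95
Ending inventory: 46 @ $16.70 = $768.20
Check: goods available $11,304.15 = COGS $10,535.95 + ending $768.20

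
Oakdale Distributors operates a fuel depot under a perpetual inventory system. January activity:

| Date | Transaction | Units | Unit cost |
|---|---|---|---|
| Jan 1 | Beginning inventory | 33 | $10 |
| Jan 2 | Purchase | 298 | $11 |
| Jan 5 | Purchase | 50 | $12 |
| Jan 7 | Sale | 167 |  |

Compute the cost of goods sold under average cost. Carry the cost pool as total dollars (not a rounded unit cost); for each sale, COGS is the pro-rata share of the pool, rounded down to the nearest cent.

After Jan 1: 33 on hand, pool $330.00 (≈ $10.0000 each)
After Jan 2: 331 on hand, pool $3,608.00 (≈ $10.9003 each)
After Jan 5: 381 on hand, pool $4,208.00 (≈ $11.0446 each)
Jan 7, sell 167: 167/381 × $4,208.00 → $1,844.45
Ending inventory (cost pool remaining) = $2,363.55

COGS = $1,844.45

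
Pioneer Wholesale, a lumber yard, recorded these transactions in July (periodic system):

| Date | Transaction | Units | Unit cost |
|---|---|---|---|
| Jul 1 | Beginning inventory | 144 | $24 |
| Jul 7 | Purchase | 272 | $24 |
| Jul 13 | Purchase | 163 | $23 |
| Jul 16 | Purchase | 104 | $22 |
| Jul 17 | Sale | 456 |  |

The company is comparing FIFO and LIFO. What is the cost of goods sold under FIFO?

COGS = $10,904

FIFO COGS: 144 @ $24 + 272 @ $24 + 40 @ $23 = $10,904
LIFO COGS: 104 @ $22 + 163 @ $23 + 189 @ $24 = $10,573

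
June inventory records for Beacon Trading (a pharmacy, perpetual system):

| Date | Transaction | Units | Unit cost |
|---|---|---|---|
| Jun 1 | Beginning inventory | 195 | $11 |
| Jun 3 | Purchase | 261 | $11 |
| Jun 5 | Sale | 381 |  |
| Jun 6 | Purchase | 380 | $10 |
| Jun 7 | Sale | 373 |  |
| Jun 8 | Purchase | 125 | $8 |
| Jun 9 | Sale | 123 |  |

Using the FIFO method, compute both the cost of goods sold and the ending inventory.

Jun 5, 381 sold [FIFO — oldest first]: 195 @ $11 + 186 @ $11 = $4,191
Jun 7, 373 sold [FIFO — oldest first]: 75 @ $11 + 298 @ $10 = $3,805
Jun 9, 123 sold [FIFO — oldest first]: 82 @ $10 + 41 @ $8 = $1,148
Total COGS = $4,191 + $3,805 + $1,148 = $9,144
Ending inventory: 84 @ $8 = $672

COGS = $9,144; ending inventory = $672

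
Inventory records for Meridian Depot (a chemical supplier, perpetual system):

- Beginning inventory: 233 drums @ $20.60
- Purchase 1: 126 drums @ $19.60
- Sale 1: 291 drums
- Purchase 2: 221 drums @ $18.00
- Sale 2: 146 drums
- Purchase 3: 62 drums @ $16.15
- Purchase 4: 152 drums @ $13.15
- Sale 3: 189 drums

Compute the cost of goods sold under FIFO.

COGS = $11,990.30

Sale 1 (291) [FIFO — oldest first]: 233 @ $20.60 + 58 @ $19.60 = $5,936.60
Sale 2 (146) [FIFO — oldest first]: 68 @ $19.60 + 78 @ $18.00 = $2,736.80
Sale 3 (189) [FIFO — oldest first]: 143 @ $18.00 + 46 @ $16.15 = $3,316.90
Total COGS = $5,936.60 + $2,736.80 + $3,316.90 = $11,990.30
Ending inventory: 16 @ $16.15 + 152 @ $13.15 = $2,257.20
Check: goods available $14,247.50 = COGS $11,990.30 + ending $2,257.20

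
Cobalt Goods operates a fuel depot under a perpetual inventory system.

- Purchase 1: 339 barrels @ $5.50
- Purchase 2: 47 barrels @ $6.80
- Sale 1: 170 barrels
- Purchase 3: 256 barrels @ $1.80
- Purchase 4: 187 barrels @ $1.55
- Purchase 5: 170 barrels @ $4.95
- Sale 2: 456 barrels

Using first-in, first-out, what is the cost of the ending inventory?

Sale 1 (170) [FIFO — oldest first]: 170 @ $5.50 = $935.00
Sale 2 (456) [FIFO — oldest first]: 169 @ $5.50 + 47 @ $6.80 + 240 @ $1.80 = $1,681.10
Total COGS = $935.00 + $1,681.10 = $2,616.10
Ending inventory: 16 @ $1.80 + 187 @ $1.55 + 170 @ $4.95 = $1,160.15
Check: goods available $3,776.25 = COGS $2,616.10 + ending $1,160.15

Ending inventory = $1,160.15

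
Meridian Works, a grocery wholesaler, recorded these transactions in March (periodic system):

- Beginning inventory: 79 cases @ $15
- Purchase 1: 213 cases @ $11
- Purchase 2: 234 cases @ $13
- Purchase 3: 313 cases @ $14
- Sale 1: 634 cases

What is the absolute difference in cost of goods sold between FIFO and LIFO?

$299

FIFO COGS: 79 @ $15 + 213 @ $11 + 234 @ $13 + 108 @ $14 = $8,082
LIFO COGS: 313 @ $14 + 234 @ $13 + 87 @ $11 = $8,381
Difference = |$8,082 − $8,381| = $299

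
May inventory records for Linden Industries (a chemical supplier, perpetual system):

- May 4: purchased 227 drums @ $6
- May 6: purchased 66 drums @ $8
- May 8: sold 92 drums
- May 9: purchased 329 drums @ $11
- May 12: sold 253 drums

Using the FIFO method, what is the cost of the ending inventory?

Ending inventory = $3,047

May 8, 92 sold [FIFO — oldest first]: 92 @ $6 = $552
May 12, 253 sold [FIFO — oldest first]: 135 @ $6 + 66 @ $8 + 52 @ $11 = $1,910
Total COGS = $552 + $1,910 = $2,462
Ending inventory: 277 @ $11 = $3,047
Check: goods available $5,509 = COGS $2,462 + ending $3,047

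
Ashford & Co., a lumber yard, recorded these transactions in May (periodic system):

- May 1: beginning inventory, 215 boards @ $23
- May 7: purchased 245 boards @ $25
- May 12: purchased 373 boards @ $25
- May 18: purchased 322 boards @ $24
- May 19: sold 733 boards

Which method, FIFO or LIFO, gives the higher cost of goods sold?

FIFO COGS: 215 @ $23 + 245 @ $25 + 273 @ $25 = $17,895
LIFO COGS: 322 @ $24 + 373 @ $25 + 38 @ $25 = $18,003

LIFO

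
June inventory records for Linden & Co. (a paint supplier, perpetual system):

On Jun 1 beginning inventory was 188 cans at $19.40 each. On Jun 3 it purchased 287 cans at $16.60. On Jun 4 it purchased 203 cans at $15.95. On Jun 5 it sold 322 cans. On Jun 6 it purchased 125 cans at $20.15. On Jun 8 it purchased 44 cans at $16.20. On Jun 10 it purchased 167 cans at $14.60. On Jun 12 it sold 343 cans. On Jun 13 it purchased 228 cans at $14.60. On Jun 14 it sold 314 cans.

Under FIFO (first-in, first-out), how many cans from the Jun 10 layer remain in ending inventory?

35

Jun 5, 322 sold [FIFO — oldest first]: 188 @ $19.40 + 134 @ $16.60 = $5,871.60
Jun 12, 343 sold [FIFO — oldest first]: 153 @ $16.60 + 190 @ $15.95 = $5,570.30
Jun 14, 314 sold [FIFO — oldest first]: 13 @ $15.95 + 125 @ $20.15 + 44 @ $16.20 + 132 @ $14.60 = $5,366.10
Total COGS = $5,871.60 + $5,570.30 + $5,366.10 = $16,808.00
Ending inventory: 35 @ $14.60 + 228 @ $14.60 = $3,839.80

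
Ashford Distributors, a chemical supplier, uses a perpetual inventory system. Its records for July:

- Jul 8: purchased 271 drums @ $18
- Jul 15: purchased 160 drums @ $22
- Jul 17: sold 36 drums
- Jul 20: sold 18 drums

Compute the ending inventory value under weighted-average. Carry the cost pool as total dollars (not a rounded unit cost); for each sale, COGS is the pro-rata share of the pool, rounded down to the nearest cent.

Ending inventory = $7,345.83

After Jul 8: 271 on hand, pool $4,878.00 (≈ $18.0000 each)
After Jul 15: 431 on hand, pool $8,398.00 (≈ $19.4849 each)
Jul 17, sell 36: 36/431 × $8,398.00 → $701.45
Jul 20, sell 18: 18/395 × $7,696.55 → $350.72
Total COGS = $701.45 + $350.72 = $1,052.17
Ending inventory (cost pool remaining) = $7,345.83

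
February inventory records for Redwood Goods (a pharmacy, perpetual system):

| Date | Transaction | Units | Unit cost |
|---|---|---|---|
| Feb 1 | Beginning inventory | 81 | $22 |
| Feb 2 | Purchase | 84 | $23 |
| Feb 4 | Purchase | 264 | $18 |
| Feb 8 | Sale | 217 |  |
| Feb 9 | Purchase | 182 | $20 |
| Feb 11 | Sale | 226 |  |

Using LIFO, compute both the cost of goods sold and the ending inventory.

COGS = $8,338; ending inventory = $3,768

Feb 8, 217 sold [LIFO — newest first]: 217 @ $18 = $3,906
Feb 11, 226 sold [LIFO — newest first]: 182 @ $20 + 44 @ $18 = $4,432
Total COGS = $3,906 + $4,432 = $8,338
Ending inventory: 81 @ $22 + 84 @ $23 + 3 @ $18 = $3,768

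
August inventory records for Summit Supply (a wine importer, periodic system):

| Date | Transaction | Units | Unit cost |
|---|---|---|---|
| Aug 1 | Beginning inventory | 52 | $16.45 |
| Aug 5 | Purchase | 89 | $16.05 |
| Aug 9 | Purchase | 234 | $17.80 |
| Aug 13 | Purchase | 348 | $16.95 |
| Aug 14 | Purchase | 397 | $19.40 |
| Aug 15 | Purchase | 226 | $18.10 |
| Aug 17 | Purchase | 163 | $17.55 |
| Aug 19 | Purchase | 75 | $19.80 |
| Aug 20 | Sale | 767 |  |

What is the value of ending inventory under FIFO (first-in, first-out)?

Ending inventory = $15,284.45

Aug 20, 767 sold [FIFO — oldest first]: 52 @ $16.45 + 89 @ $16.05 + 234 @ $17.80 + 348 @ $16.95 + 44 @ $19.40 = $13,201.25
Ending inventory: 353 @ $19.40 + 226 @ $18.10 + 163 @ $17.55 + 75 @ $19.80 = $15,284.45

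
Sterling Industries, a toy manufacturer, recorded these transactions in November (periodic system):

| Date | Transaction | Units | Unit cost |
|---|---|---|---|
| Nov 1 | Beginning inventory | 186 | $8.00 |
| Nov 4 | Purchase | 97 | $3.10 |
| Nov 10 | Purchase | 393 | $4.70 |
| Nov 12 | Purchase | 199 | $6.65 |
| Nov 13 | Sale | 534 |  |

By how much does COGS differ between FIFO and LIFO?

FIFO COGS: 186 @ $8.00 + 97 @ $3.10 + 251 @ $4.70 = $2,968.40
LIFO COGS: 199 @ $6.65 + 335 @ $4.70 = $2,897.85
Difference = |$2,968.40 − $2,897.85| = $70.55

$70.55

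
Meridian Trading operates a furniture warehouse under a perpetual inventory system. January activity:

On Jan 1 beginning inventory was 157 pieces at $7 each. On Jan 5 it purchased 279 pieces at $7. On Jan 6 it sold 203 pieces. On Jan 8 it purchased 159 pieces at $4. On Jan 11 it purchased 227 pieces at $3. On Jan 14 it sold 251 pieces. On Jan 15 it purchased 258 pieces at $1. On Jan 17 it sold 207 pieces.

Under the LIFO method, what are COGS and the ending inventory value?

COGS = $2,405; ending inventory = $2,222

Jan 6, 203 sold [LIFO — newest first]: 203 @ $7 = $1,421
Jan 14, 251 sold [LIFO — newest first]: 227 @ $3 + 24 @ $4 = $777
Jan 17, 207 sold [LIFO — newest first]: 207 @ $1 = $207
Total COGS = $1,421 + $777 + $207 = $2,405
Ending inventory: 157 @ $7 + 76 @ $7 + 135 @ $4 + 51 @ $1 = $2,222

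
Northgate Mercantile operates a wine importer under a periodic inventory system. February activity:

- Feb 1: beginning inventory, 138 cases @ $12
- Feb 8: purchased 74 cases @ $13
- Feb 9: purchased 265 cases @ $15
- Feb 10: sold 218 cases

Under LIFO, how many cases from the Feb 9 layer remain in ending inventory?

Feb 10, 218 sold [LIFO — newest first]: 218 @ $15 = $3,270
Ending inventory: 138 @ $12 + 74 @ $13 + 47 @ $15 = $3,323

47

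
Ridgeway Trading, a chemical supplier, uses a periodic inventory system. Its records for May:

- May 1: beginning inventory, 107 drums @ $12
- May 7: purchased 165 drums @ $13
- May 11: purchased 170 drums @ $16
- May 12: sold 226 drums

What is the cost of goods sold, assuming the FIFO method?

May 12, 226 sold [FIFO — oldest first]: 107 @ $12 + 119 @ $13 = $2,831
Ending inventory: 46 @ $13 + 170 @ $16 = $3,318

COGS = $2,831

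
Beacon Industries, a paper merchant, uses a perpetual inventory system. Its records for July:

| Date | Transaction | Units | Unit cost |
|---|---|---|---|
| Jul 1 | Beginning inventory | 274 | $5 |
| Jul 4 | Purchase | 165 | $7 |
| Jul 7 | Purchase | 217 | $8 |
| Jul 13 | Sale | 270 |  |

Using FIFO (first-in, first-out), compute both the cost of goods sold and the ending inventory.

COGS = $1,350; ending inventory = $2,911

Jul 13, 270 sold [FIFO — oldest first]: 270 @ $5 = $1,350
Ending inventory: 4 @ $5 + 165 @ $7 + 217 @ $8 = $2,911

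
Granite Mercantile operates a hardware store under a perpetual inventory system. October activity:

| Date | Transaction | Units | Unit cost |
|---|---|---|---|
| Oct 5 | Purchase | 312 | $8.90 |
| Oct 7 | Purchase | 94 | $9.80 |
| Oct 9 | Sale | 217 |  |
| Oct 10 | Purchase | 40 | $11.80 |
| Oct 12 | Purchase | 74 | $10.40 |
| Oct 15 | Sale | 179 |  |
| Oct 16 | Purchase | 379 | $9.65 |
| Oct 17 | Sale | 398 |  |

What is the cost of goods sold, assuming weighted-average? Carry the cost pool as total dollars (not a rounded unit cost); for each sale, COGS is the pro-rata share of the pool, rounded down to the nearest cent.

COGS = $7,580.35

After Oct 5: 312 on hand, pool $2,776.80 (≈ $8.9000 each)
After Oct 7: 406 on hand, pool $3,698.00 (≈ $9.1084 each)
Oct 9, sell 217: 217/406 × $3,698.00 → $1,976.51
After Oct 10: 229 on hand, pool $2,193.49 (≈ $9.5786 each)
After Oct 12: 303 on hand, pool $2,963.09 (≈ $9.7792 each)
Oct 15, sell 179: 179/303 × $2,963.09 → $1,750.47
After Oct 16: 503 on hand, pool $4,869.97 (≈ $9.6818 each)
Oct 17, sell 398: 398/503 × $4,869.97 → $3,853.37
Total COGS = $1,976.51 + $1,750.47 + $3,853.37 = $7,580.35
Ending inventory (cost pool remaining) = $1,016.60
Check: goods available $8,596.95 = COGS $7,580.35 + ending $1,016.60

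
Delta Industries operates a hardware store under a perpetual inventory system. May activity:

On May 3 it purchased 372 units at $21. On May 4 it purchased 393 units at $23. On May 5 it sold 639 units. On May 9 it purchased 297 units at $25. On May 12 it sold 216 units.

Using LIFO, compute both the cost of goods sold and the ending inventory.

May 5, 639 sold [LIFO — newest first]: 393 @ $23 + 246 @ $21 = $14,205
May 12, 216 sold [LIFO — newest first]: 216 @ $25 = $5,400
Total COGS = $14,205 + $5,400 = $19,605
Ending inventory: 126 @ $21 + 81 @ $25 = $4,671

COGS = $19,605; ending inventory = $4,671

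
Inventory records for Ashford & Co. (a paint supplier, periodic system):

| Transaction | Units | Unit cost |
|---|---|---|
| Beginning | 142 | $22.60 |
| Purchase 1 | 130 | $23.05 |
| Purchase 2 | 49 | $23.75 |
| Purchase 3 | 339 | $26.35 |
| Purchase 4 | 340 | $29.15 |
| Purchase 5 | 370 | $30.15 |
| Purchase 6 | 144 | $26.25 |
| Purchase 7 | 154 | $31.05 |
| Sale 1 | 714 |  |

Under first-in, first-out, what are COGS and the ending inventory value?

Sale 1 (714) [FIFO — oldest first]: 142 @ $22.60 + 130 @ $23.05 + 49 @ $23.75 + 339 @ $26.35 + 54 @ $29.15 = $17,876.20
Ending inventory: 286 @ $29.15 + 370 @ $30.15 + 144 @ $26.25 + 154 @ $31.05 = $28,054.10

COGS = $17,876.20; ending inventory = $28,054.10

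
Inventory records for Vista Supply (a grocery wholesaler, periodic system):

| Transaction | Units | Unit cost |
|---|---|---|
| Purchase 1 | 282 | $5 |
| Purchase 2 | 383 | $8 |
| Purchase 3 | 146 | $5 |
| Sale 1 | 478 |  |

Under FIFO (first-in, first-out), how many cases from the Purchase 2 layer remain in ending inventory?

Sale 1 (478) [FIFO — oldest first]: 282 @ $5 + 196 @ $8 = $2,978
Ending inventory: 187 @ $8 + 146 @ $5 = $2,226

187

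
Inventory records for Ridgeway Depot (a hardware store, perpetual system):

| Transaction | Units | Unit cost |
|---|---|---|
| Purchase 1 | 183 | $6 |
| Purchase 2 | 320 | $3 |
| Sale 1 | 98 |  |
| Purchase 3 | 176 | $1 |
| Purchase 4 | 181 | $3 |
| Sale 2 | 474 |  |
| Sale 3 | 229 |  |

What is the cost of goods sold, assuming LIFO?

Sale 1 (98) [LIFO — newest first]: 98 @ $3 = $294
Sale 2 (474) [LIFO — newest first]: 181 @ $3 + 176 @ $1 + 117 @ $3 = $1,070
Sale 3 (229) [LIFO — newest first]: 105 @ $3 + 124 @ $6 = $1,059
Total COGS = $294 + $1,070 + $1,059 = $2,423
Ending inventory: 59 @ $6 = $354
Check: goods available $2,777 = COGS $2,423 + ending $354

COGS = $2,423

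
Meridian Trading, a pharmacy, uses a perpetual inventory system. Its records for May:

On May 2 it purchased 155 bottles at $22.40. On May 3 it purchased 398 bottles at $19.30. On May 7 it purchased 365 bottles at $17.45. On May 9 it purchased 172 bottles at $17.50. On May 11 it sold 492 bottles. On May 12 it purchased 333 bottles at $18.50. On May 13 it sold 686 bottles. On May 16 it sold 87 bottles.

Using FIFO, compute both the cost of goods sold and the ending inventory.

May 11, 492 sold [FIFO — oldest first]: 155 @ $22.40 + 337 @ $19.30 = $9,976.10
May 13, 686 sold [FIFO — oldest first]: 61 @ $19.30 + 365 @ $17.45 + 172 @ $17.50 + 88 @ $18.50 = $12,184.55
May 16, 87 sold [FIFO — oldest first]: 87 @ $18.50 = $1,609.50
Total COGS = $9,976.10 + $12,184.55 + $1,609.50 = $23,770.15
Ending inventory: 158 @ $18.50 = $2,923.00

COGS = $23,770.15; ending inventory = $2,923.00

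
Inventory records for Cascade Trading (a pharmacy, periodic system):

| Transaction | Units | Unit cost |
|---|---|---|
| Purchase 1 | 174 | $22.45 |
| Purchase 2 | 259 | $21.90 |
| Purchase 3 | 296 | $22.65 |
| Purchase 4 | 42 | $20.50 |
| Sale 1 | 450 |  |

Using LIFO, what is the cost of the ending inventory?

Ending inventory = $7,125.60

Sale 1 (450) [LIFO — newest first]: 42 @ $20.50 + 296 @ $22.65 + 112 @ $21.90 = $10,018.20
Ending inventory: 174 @ $22.45 + 147 @ $21.90 = $7,125.60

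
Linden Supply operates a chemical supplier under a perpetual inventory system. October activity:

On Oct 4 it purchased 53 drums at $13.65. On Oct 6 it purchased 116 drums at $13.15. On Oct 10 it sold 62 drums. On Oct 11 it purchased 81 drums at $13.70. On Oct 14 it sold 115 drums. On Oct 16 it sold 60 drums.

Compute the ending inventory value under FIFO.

Ending inventory = $178.10

Oct 10, 62 sold [FIFO — oldest first]: 53 @ $13.65 + 9 @ $13.15 = $841.80
Oct 14, 115 sold [FIFO — oldest first]: 107 @ $13.15 + 8 @ $13.70 = $1,516.65
Oct 16, 60 sold [FIFO — oldest first]: 60 @ $13.70 = $822.00
Total COGS = $841.80 + $1,516.65 + $822.00 = $3,180.45
Ending inventory: 13 @ $13.70 = $178.10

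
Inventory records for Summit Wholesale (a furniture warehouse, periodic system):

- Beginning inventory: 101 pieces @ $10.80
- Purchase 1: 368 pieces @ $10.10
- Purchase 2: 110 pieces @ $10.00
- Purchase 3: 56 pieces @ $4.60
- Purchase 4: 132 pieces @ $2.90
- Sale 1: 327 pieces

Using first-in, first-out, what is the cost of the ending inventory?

Sale 1 (327) [FIFO — oldest first]: 101 @ $10.80 + 226 @ $10.10 = $3,373.40
Ending inventory: 142 @ $10.10 + 110 @ $10.00 + 56 @ $4.60 + 132 @ $2.90 = $3,174.60

Ending inventory = $3,174.60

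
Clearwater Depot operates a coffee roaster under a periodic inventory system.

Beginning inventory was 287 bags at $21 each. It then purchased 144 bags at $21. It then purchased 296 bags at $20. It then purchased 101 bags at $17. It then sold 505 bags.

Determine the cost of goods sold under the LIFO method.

COGS = $9,905

Sale 1 (505) [LIFO — newest first]: 101 @ $17 + 296 @ $20 + 108 @ $21 = $9,905
Ending inventory: 287 @ $21 + 36 @ $21 = $6,783
Check: goods available $16,688 = COGS $9,905 + ending $6,783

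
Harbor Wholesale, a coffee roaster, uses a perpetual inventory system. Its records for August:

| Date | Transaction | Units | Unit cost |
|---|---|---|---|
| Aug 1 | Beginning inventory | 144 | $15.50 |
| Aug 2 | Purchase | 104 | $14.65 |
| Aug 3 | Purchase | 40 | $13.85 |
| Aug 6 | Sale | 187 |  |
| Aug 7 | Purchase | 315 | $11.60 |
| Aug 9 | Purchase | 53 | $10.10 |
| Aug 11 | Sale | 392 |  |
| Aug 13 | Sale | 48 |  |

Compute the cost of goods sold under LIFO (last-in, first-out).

Aug 6, 187 sold [LIFO — newest first]: 40 @ $13.85 + 104 @ $14.65 + 43 @ $15.50 = $2,744.10
Aug 11, 392 sold [LIFO — newest first]: 53 @ $10.10 + 315 @ $11.60 + 24 @ $15.50 = $4,561.30
Aug 13, 48 sold [LIFO — newest first]: 48 @ $15.50 = $744.00
Total COGS = $2,744.10 + $4,561.30 + $744.00 = $8,049.40
Ending inventory: 29 @ $15.50 = $449.50
Check: goods available $8,498.90 = COGS $8,049.40 + ending $449.50

COGS = $8,049.40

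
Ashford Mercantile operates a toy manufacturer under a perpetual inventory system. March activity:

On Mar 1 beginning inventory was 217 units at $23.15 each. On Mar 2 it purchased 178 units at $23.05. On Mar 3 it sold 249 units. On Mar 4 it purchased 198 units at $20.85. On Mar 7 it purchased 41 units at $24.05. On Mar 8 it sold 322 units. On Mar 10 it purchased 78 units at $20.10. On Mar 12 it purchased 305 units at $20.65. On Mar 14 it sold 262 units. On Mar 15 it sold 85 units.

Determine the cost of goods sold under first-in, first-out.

Mar 3, 249 sold [FIFO — oldest first]: 217 @ $23.15 + 32 @ $23.05 = $5,761.15
Mar 8, 322 sold [FIFO — oldest first]: 146 @ $23.05 + 176 @ $20.85 = $7,034.90
Mar 14, 262 sold [FIFO — oldest first]: 22 @ $20.85 + 41 @ $24.05 + 78 @ $20.10 + 121 @ $20.65 = $5,511.20
Mar 15, 85 sold [FIFO — oldest first]: 85 @ $20.65 = $1,755.25
Total COGS = $5,761.15 + $7,034.90 + $5,511.20 + $1,755.25 = $20,062.50
Ending inventory: 99 @ $20.65 = $2,044.35
Check: goods available $22,106.85 = COGS $20,062.50 + ending $2,044.35

COGS = $20,062.50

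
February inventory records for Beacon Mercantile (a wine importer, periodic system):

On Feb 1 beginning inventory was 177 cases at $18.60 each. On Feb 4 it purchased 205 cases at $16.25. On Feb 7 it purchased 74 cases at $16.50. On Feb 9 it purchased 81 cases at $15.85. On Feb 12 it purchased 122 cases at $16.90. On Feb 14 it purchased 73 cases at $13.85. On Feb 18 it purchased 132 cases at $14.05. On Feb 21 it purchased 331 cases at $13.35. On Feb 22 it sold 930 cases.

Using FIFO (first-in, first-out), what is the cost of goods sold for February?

Feb 22, 930 sold [FIFO — oldest first]: 177 @ $18.60 + 205 @ $16.25 + 74 @ $16.50 + 81 @ $15.85 + 122 @ $16.90 + 73 @ $13.85 + 132 @ $14.05 + 66 @ $13.35 = $14,936.85
Ending inventory: 265 @ $13.35 = $3,537.75

COGS = $14,936.85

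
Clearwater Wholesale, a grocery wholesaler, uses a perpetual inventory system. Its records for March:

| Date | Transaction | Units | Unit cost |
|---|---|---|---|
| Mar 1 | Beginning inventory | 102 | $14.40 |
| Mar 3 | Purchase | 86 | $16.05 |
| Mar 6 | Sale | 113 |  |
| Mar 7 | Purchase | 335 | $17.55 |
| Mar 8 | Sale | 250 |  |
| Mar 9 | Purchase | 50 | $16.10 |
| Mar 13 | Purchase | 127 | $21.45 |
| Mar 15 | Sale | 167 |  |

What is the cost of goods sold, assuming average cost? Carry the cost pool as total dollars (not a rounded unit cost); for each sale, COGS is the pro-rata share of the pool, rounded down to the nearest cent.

After Mar 1: 102 on hand, pool $1,468.80 (≈ $14.4000 each)
After Mar 3: 188 on hand, pool $2,849.10 (≈ $15.1548 each)
Mar 6, sell 113: 113/188 × $2,849.10 → $1,712.49
After Mar 7: 410 on hand, pool $7,015.86 (≈ $17.1119 each)
Mar 8, sell 250: 250/410 × $7,015.86 → $4,277.96
After Mar 9: 210 on hand, pool $3,542.90 (≈ $16.8710 each)
After Mar 13: 337 on hand, pool $6,267.05 (≈ $18.5966 each)
Mar 15, sell 167: 167/337 × $6,267.05 → $3,105.63
Total COGS = $1,712.49 + $4,277.96 + $3,105.63 = $9,096.08
Ending inventory (cost pool remaining) = $3,161.42

COGS = $9,096.08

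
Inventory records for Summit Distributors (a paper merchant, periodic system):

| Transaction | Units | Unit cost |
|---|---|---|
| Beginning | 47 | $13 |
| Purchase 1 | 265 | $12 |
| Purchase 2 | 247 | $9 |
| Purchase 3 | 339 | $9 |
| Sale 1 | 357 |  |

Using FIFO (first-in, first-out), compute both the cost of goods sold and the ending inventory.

Sale 1 (357) [FIFO — oldest first]: 47 @ $13 + 265 @ $12 + 45 @ $9 = $4,196
Ending inventory: 202 @ $9 + 339 @ $9 = $4,869

COGS = $4,196; ending inventory = $4,869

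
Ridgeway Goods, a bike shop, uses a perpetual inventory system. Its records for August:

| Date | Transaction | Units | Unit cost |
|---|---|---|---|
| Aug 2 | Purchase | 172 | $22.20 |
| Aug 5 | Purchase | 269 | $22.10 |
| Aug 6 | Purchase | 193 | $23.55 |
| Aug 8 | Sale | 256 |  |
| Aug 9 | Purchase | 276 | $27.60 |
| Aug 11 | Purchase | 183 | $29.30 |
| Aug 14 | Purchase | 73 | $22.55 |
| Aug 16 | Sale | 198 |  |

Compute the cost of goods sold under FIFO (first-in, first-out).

COGS = $10,069.45

Aug 8, 256 sold [FIFO — oldest first]: 172 @ $22.20 + 84 @ $22.10 = $5,674.80
Aug 16, 198 sold [FIFO — oldest first]: 185 @ $22.10 + 13 @ $23.55 = $4,394.65
Total COGS = $5,674.80 + $4,394.65 = $10,069.45
Ending inventory: 180 @ $23.55 + 276 @ $27.60 + 183 @ $29.30 + 73 @ $22.55 = $18,864.65
Check: goods available $28,934.10 = COGS $10,069.45 + ending $18,864.65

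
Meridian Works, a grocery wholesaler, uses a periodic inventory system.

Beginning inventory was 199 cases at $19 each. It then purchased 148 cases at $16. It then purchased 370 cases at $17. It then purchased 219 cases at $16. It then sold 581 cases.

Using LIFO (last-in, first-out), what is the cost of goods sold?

Sale 1 (581) [LIFO — newest first]: 219 @ $16 + 362 @ $17 = $9,658
Ending inventory: 199 @ $19 + 148 @ $16 + 8 @ $17 = $6,285

COGS = $9,658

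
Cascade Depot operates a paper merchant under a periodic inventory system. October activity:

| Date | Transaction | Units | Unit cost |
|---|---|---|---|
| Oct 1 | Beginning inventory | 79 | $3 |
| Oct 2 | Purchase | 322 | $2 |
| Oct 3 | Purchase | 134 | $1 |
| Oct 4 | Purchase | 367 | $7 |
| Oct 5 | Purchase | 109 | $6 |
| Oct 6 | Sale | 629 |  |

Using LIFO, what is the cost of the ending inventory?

Oct 6, 629 sold [LIFO — newest first]: 109 @ $6 + 367 @ $7 + 134 @ $1 + 19 @ $2 = $3,395
Ending inventory: 79 @ $3 + 303 @ $2 = $843

Ending inventory = $843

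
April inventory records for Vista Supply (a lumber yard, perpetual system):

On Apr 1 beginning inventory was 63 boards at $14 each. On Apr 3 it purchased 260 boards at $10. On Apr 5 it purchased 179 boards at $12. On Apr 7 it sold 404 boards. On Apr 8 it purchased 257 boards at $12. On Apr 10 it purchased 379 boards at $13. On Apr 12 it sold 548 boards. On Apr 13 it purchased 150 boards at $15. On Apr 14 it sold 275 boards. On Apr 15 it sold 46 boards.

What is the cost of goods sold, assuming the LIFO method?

Apr 7, 404 sold [LIFO — newest first]: 179 @ $12 + 225 @ $10 = $4,398
Apr 12, 548 sold [LIFO — newest first]: 379 @ $13 + 169 @ $12 = $6,955
Apr 14, 275 sold [LIFO — newest first]: 150 @ $15 + 88 @ $12 + 35 @ $10 + 2 @ $14 = $3,684
Apr 15, 46 sold [LIFO — newest first]: 46 @ $14 = $644
Total COGS = $4,398 + $6,955 + $3,684 + $644 = $15,681
Ending inventory: 15 @ $14 = $210

COGS = $15,681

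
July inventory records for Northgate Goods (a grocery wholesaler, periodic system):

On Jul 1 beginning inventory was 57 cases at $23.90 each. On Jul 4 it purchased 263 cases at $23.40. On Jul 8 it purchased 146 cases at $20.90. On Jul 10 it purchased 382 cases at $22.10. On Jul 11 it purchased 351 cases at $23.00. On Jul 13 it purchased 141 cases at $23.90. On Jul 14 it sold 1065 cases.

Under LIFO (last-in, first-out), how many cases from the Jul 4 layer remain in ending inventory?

Jul 14, 1065 sold [LIFO — newest first]: 141 @ $23.90 + 351 @ $23.00 + 382 @ $22.10 + 146 @ $20.90 + 45 @ $23.40 = $23,989.50
Ending inventory: 57 @ $23.90 + 218 @ $23.40 = $6,463.50

218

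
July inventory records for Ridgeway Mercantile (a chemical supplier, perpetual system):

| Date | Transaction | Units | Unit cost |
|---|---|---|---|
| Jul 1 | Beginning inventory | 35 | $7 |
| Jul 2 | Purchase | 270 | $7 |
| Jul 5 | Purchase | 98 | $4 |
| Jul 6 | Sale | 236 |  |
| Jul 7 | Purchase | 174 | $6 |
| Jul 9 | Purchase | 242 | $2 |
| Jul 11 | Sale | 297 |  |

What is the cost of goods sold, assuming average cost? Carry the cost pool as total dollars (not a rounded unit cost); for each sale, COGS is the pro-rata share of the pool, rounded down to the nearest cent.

After Jul 1: 35 on hand, pool $245.00 (≈ $7.0000 each)
After Jul 2: 305 on hand, pool $2,135.00 (≈ $7.0000 each)
After Jul 5: 403 on hand, pool $2,527.00 (≈ $6.2705 each)
Jul 6, sell 236: 236/403 × $2,527.00 → $1,479.83
After Jul 7: 341 on hand, pool $2,091.17 (≈ $6.1325 each)
After Jul 9: 583 on hand, pool $2,575.17 (≈ $4.4171 each)
Jul 11, sell 297: 297/583 × $2,575.17 → $1,311.87
Total COGS = $1,479.83 + $1,311.87 = $2,791.70
Ending inventory (cost pool remaining) = $1,263.30
Check: goods available $4,055.00 = COGS $2,791.70 + ending $1,263.30

COGS = $2,791.70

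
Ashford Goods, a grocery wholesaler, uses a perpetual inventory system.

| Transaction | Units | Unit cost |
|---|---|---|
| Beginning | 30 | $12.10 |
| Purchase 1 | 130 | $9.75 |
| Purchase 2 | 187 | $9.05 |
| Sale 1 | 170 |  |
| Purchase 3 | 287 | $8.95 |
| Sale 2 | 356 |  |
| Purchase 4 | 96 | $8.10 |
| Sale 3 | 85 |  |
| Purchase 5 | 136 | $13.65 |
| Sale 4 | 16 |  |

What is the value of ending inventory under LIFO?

Sale 1 (170) [LIFO — newest first]: 170 @ $9.05 = $1,538.50
Sale 2 (356) [LIFO — newest first]: 287 @ $8.95 + 17 @ $9.05 + 52 @ $9.75 = $3,229.50
Sale 3 (85) [LIFO — newest first]: 85 @ $8.10 = $688.50
Sale 4 (16) [LIFO — newest first]: 16 @ $13.65 = $218.40
Total COGS = $1,538.50 + $3,229.50 + $688.50 + $218.40 = $5,674.90
Ending inventory: 30 @ $12.10 + 78 @ $9.75 + 11 @ $8.10 + 120 @ $13.65 = $2,850.60

Ending inventory = $2,850.60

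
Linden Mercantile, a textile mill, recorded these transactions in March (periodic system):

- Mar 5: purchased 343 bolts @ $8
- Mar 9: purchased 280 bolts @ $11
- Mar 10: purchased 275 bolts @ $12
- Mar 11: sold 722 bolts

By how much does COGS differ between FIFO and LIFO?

$704

FIFO COGS: 343 @ $8 + 280 @ $11 + 99 @ $12 = $7,012
LIFO COGS: 275 @ $12 + 280 @ $11 + 167 @ $8 = $7,716
Difference = |$7,012 − $7,716| = $704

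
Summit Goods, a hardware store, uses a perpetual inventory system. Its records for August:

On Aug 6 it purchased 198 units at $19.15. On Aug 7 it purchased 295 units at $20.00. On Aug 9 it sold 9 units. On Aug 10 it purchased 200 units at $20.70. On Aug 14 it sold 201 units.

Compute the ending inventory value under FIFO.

Ending inventory = $9,800.00

Aug 9, 9 sold [FIFO — oldest first]: 9 @ $19.15 = $172.35
Aug 14, 201 sold [FIFO — oldest first]: 189 @ $19.15 + 12 @ $20.00 = $3,859.35
Total COGS = $172.35 + $3,859.35 = $4,031.70
Ending inventory: 283 @ $20.00 + 200 @ $20.70 = $9,800.00
Check: goods available $13,831.70 = COGS $4,031.70 + ending $9,800.00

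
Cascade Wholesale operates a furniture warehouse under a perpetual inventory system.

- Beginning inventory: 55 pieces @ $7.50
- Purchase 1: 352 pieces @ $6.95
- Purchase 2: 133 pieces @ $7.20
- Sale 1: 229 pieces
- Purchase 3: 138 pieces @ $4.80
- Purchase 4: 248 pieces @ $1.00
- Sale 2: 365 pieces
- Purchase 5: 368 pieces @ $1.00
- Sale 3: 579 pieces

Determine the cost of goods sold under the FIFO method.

COGS = $4,973.90

Sale 1 (229) [FIFO — oldest first]: 55 @ $7.50 + 174 @ $6.95 = $1,621.80
Sale 2 (365) [FIFO — oldest first]: 178 @ $6.95 + 133 @ $7.20 + 54 @ $4.80 = $2,453.90
Sale 3 (579) [FIFO — oldest first]: 84 @ $4.80 + 248 @ $1.00 + 247 @ $1.00 = $898.20
Total COGS = $1,621.80 + $2,453.90 + $898.20 = $4,973.90
Ending inventory: 121 @ $1.00 = $121.00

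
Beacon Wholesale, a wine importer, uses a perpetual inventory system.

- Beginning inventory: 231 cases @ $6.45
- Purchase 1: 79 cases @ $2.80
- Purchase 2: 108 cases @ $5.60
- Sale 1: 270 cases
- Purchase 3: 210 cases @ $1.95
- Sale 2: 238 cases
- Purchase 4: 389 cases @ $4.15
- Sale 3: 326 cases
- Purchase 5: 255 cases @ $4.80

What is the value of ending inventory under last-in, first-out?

Ending inventory = $2,259.45

Sale 1 (270) [LIFO — newest first]: 108 @ $5.60 + 79 @ $2.80 + 83 @ $6.45 = $1,361.35
Sale 2 (238) [LIFO — newest first]: 210 @ $1.95 + 28 @ $6.45 = $590.10
Sale 3 (326) [LIFO — newest first]: 326 @ $4.15 = $1,352.90
Total COGS = $1,361.35 + $590.10 + $1,352.90 = $3,304.35
Ending inventory: 120 @ $6.45 + 63 @ $4.15 + 255 @ $4.80 = $2,259.45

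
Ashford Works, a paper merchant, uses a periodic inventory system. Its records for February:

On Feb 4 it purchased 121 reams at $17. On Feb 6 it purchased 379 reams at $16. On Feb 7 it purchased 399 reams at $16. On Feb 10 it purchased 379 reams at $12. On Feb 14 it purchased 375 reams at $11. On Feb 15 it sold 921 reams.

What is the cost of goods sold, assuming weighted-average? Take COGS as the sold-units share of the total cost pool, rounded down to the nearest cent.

COGS = $12,914.05

Feb 15, sell 921: 921/1653 × $23,178.00 → $12,914.05
Ending inventory (cost pool remaining) = $10,263.95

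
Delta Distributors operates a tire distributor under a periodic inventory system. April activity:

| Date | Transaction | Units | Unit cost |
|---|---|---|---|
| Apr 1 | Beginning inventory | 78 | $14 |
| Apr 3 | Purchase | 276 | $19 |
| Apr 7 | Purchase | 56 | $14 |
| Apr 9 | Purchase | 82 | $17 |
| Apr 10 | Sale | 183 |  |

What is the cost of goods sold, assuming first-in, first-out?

COGS = $3,087

Apr 10, 183 sold [FIFO — oldest first]: 78 @ $14 + 105 @ $19 = $3,087
Ending inventory: 171 @ $19 + 56 @ $14 + 82 @ $17 = $5,427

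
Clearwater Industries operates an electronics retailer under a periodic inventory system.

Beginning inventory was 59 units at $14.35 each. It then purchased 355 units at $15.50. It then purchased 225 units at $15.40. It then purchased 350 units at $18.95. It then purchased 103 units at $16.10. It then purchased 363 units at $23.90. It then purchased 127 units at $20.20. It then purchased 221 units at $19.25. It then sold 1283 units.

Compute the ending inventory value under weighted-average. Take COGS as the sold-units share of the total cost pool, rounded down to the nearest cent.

Ending inventory = $9,690.61

Sale 1, sell 1283: 1283/1803 × $33,600.30 → $23,909.69
Ending inventory (cost pool remaining) = $9,690.61
Check: goods available $33,600.30 = COGS $23,909.69 + ending $9,690.61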